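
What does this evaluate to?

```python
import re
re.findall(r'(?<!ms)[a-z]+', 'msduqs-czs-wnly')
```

The negative lookaround is zero-width — it rules out positions where the adjacent text would match, without consuming anything.
No capturing groups, so `findall` returns the 3 full match strings.

['msduqs', 'czs', 'wnly']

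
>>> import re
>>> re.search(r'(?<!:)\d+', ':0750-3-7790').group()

'750'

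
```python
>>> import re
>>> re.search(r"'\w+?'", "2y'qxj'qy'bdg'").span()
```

Unlike `match`, `search` isn't anchored — it looks for the pattern anywhere in the string.
The match spans [2:7] → "'qxj'".

(2, 7)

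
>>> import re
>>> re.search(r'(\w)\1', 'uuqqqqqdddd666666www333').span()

(0, 2)

A backreference is literal: `\1` must see the identical characters the first group matched.
The match spans [0:2] → 'uu'.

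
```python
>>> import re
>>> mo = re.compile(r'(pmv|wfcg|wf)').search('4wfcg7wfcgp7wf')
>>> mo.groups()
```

('wfcg',)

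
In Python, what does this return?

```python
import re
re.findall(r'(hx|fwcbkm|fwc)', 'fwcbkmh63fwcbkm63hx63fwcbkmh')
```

['fwcbkm', 'fwcbkm', 'hx', 'fwcbkm']

Alternation isn't longest-match — the leftmost alternative that fits at this position is chosen.
Because there's exactly one group, `findall` drops the full match and keeps group 1 from each hit.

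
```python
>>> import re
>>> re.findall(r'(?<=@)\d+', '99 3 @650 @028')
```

['650', '028']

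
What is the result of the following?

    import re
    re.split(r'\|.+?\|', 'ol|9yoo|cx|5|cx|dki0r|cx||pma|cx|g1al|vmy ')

['ol', 'cx', 'cx', 'cx', 'cx', 'vmy ']

`split` removes every match and returns the 6 fragments in between.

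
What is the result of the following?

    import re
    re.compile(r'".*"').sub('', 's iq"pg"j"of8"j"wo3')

's iqwo3'

Matches: at [4:16] → '"pg"j"of8"j"'.
`sub` substitutes '' at each match site.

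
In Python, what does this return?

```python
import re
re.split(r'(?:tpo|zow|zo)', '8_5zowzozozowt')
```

['8_5', '', '', '', 't']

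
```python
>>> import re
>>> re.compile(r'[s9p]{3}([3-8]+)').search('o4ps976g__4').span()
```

(2, 7)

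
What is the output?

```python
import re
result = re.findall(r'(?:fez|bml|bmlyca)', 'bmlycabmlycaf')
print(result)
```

['bml', 'bml']

Alternation tries branches left to right and keeps the first one that lets the overall match succeed at that position.
Matches: at [0:3] → 'bml'; at [6:9] → 'bml'.
With no groups in the pattern, `findall` gives back each whole match — 2 here.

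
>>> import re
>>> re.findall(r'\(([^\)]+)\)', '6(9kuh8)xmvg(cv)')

['9kuh8', 'cv']

Because there's exactly one group, `findall` drops the full match and keeps group 1 from each hit.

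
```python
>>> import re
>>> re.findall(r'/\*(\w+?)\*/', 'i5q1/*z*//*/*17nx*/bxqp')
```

One capturing group, so `findall` returns just the captured substring from each match — 2 in all.

['z', '17nx']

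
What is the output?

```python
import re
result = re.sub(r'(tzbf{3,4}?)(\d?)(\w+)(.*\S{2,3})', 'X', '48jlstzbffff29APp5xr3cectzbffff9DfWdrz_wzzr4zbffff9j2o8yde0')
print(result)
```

48jlsX

This matches the literal 'tzb', then 3 to 4 of the literal 'f' (lazy) (captured); then optionally a digit (captured); then one or more of a word character (captured); then zero or more of any character, then 2 to 3 of a non-whitespace character (captured).
Matches: at [5:59] → 'tzbffff29APp5xr3cectzbffff9DfWdrz_wzzr4zbffff9j2o8yde0'.
`sub` substitutes 'X' at each match site.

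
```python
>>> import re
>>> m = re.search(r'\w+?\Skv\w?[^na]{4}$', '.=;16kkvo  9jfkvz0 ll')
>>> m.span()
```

This matches one or more of a word character (lazy), then a non-whitespace character, then the literal 'kv'; then optionally a word character, then exactly 4 of any character except [na]; then anchored at the end.
`search` walks the string left to right and returns the first match it finds.
The match spans [11:21] → '9jfkvz0 ll'.

(11, 21)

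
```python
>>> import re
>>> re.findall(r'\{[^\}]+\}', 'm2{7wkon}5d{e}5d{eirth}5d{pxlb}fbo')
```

With no groups in the pattern, `findall` gives back each whole match — 4 here.

['{7wkon}', '{e}', '{eirth}', '{pxlb}']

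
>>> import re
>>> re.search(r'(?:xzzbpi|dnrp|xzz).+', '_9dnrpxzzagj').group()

'dnrpxzzagj'

`search` walks the string left to right and returns the first match it finds.
The match spans [2:12] → 'dnrpxzzagj'.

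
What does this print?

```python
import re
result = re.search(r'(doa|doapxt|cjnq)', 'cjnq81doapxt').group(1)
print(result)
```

cjnq

`search` walks the string left to right and returns the first match it finds.
The match spans [0:4] → 'cjnq'.
Captured: group 1 = 'cjnq'.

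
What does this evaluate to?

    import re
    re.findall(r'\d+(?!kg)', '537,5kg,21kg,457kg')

`(?!…)`/`(?<!…)` only lets a position through if the neighbouring text does NOT match; no characters are consumed.
Since nothing is captured, `findall` lists the 3 matched substrings directly.

['537', '2', '45']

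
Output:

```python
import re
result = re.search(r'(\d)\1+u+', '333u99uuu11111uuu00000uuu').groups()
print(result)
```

The match spans [0:4] → '333u'.
Captured: group 1 = '3'.

('3',)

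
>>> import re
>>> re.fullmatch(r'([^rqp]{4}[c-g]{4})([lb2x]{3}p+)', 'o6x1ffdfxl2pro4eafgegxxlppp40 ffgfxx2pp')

None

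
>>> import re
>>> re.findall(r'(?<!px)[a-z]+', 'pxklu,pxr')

['pxklu', 'pxr']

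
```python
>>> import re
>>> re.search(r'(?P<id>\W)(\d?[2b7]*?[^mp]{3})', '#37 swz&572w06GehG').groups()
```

Pattern: a non-word character (captured as 'id'); then optionally a digit, then zero or more of one of [2b7] (lazy), then exactly 3 of any character except [mp] (captured).
The `?` after the quantifier makes it lazy — it takes as little as possible before letting the rest of the pattern try.
`search` walks the string left to right and returns the first match it finds.
The match spans [0:5] → '#37 s'.
Captured: group 1 = '#', group 2 = '37 s'.

('#', '37 s')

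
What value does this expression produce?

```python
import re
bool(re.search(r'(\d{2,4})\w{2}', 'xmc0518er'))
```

True

Pattern: 2 to 4 of a digit (captured); then exactly 2 of a word character.
Unlike `match`, `search` isn't anchored — it looks for the pattern anywhere in the string.
The match spans [3:9] → '0518er'.
Captured: group 1 = '0518'.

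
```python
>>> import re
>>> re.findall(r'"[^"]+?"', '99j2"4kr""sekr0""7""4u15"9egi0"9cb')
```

With no groups in the pattern, `findall` gives back each whole match — 4 here.

['"4kr"', '"sekr0"', '"7"', '"4u15"']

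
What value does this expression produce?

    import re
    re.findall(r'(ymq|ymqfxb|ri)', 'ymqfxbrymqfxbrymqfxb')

`|` is ordered: at each position the engine commits to the first alternative that works.
Scanning left to right: at [0:3] match 'ymq', group 1 = 'ymq'; at [7:10] match 'ymq', group 1 = 'ymq'; at [14:17] match 'ymq', group 1 = 'ymq'.
With a single group, `findall` returns only what that group captured — 3 items.

['ymq', 'ymq', 'ymq']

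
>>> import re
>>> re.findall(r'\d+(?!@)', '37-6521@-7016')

The negative lookaround is zero-width — it rules out positions where the adjacent text would match, without consuming anything.
Walking the string: at [0:2] → '37'; at [3:6] → '652'; at [9:13] → '7016'.
`findall` yields the raw match text (3 of them) because the pattern has no groups.

['37', '652', '7016']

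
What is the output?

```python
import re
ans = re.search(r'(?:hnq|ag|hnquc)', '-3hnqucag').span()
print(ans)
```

(2, 5)

The regex engine tests alternatives in the order written; an earlier branch that matches wins even if a later one would match more.
The match spans [2:5] → 'hnq'.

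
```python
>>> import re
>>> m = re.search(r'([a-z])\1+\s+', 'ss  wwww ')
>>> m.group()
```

The backreference `\1` re-matches whatever the first group consumed, character for character.
`search` walks the string left to right and returns the first match it finds.
The match spans [0:4] → 'ss  '.
Captured: group 1 = 's'.

'ss  '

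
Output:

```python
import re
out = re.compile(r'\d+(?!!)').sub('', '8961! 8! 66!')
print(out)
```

1! 8! 6!

A negative assertion filters positions out without eating any characters.
Every occurrence is swapped for ''.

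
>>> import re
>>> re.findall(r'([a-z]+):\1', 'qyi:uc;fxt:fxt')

After group 1 captures some text, `\1` only succeeds where that same text appears again.
Walking the string: at [7:14] match 'fxt:fxt', group 1 = 'fxt'.
With a single group, `findall` returns only what that group captured — 1 item.

['fxt']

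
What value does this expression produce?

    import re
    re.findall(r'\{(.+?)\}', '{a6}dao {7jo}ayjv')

Lazy quantifiers expand one character at a time until the remainder of the pattern can match.
Matches: at [0:4] match '{a6}', group 1 = 'a6'; at [8:13] match '{7jo}', group 1 = '7jo'.
With a single group, `findall` returns only what that group captured — 2 items.

['a6', '7jo']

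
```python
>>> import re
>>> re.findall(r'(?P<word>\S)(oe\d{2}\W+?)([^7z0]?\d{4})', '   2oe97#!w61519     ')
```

3 groups means the one result is a tuple of 3 captured strings — 1 here.

[('2', 'oe97#!', 'w6151')]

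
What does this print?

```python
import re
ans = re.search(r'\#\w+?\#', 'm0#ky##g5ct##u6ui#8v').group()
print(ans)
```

#ky#

Unlike `match`, `search` isn't anchored — it looks for the pattern anywhere in the string.
The match spans [2:6] → '#ky#'.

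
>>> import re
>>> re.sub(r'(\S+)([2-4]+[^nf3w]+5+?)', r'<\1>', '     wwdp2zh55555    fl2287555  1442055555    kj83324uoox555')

The pattern matches one or more of a non-whitespace character (captured); then one or more of a character in [2-4], then one or more of any character except [nf3w], then one or more of a literal '5' (lazy) (captured).
Matches: at [5:17] → 'wwdp2zh55555'; at [21:42] → 'fl2287555  1442055555'; at [46:60] → 'kj83324uoox555'.
Each match is replaced using the text its own group 1 captured.

'     <wwdp>    <fl2>    <kj8332>'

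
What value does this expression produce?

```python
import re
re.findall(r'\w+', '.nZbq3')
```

The pattern matches one or more of a word character.
No capturing groups, so `findall` returns the 1 full match string.

['nZbq3']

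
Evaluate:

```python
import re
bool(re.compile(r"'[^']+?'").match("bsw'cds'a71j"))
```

False

`re.match` won't scan ahead — the pattern has to work from the very first character.
Here the string doesn't start with a match, so the call returns None, and `bool(None)` is False.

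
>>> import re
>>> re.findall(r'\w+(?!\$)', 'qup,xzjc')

['qup', 'xzjc']

The negative lookahead/lookbehind blocks any match where the forbidden context is present.
Matches: at [0:3] → 'qup'; at [4:8] → 'xzjc'.
No capturing groups, so `findall` returns the 2 full match strings.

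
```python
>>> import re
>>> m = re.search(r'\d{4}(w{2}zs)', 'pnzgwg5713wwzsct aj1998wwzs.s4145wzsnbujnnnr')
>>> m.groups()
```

Pattern: exactly 4 of a digit; then exactly 2 of the literal 'w', then the literal 'zs' (captured).
`re.search` scans for the first position where the pattern succeeds.
The match spans [6:14] → '5713wwzs'.
Captured: group 1 = 'wwzs'.

('wwzs',)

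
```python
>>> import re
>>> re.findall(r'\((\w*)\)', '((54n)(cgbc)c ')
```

['54n', 'cgbc']

`findall` collects group 1 from each match (2 total).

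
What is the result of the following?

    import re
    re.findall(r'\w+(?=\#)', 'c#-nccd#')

The lookaround is zero-width — it requires the adjacent text to match without consuming it, so the asserted text isn't part of the match.
With no groups in the pattern, `findall` gives back each whole match — 2 here.

['c', 'nccd']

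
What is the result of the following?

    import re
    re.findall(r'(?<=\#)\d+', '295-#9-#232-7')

['9', '232']

Because the assertion is zero-width, the text it checks is not consumed and won't appear in the result.
With no groups in the pattern, `findall` gives back each whole match — 2 here.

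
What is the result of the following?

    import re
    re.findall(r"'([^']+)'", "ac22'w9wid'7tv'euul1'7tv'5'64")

['w9wid', 'euul1', '5']

With a single group, `findall` returns only what that group captured — 3 items.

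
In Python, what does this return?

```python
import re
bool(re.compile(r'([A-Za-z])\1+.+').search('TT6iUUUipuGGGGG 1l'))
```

True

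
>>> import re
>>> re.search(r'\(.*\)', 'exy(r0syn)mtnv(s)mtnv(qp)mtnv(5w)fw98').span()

(3, 33)

Unlike `match`, `search` isn't anchored — it looks for the pattern anywhere in the string.
The match spans [3:33] → '(r0syn)mtnv(s)mtnv(qp)mtnv(5w)'.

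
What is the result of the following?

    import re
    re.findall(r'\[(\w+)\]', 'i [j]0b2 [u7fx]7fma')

Because there's exactly one group, `findall` drops the full match and keeps group 1 from each hit.

['j', 'u7fx']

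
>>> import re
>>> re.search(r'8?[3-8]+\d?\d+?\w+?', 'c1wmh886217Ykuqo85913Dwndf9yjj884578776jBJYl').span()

(5, 11)

This matches optionally the literal '8', then one or more of a character in [3-8]; then optionally a digit, then one or more of a digit (lazy), then one or more of a word character (lazy).
Lazy quantifiers expand one character at a time until the remainder of the pattern can match.
Unlike `match`, `search` isn't anchored — it looks for the pattern anywhere in the string.
The match spans [5:11] → '886217'.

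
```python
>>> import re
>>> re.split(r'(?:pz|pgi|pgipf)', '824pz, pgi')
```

['824', ', ', '']

Matches to split on: at [3:5] → 'pz'; at [7:10] → 'pgi'.
Splitting on the pattern gives 3 pieces.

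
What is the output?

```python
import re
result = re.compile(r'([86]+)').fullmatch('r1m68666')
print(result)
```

None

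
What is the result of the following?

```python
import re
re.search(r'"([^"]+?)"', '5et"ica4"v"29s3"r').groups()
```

('ica4',)

The match spans [3:9] → '"ica4"'.
Captured: group 1 = 'ica4'.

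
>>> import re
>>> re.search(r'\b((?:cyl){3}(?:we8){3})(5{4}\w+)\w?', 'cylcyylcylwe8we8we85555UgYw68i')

None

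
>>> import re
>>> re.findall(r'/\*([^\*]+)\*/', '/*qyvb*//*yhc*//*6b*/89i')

Scanning left to right: at [0:8] match '/*qyvb*/', group 1 = 'qyvb'; at [8:15] match '/*yhc*/', group 1 = 'yhc'; at [15:21] match '/*6b*/', group 1 = '6b'.
With a single group, `findall` returns only what that group captured — 3 items.

['qyvb', 'yhc', '6b']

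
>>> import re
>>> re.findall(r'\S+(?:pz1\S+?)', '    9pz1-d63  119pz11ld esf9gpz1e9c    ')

['9pz1-', '119pz11', 'esf9gpz1e']

This matches one or more of a non-whitespace character; then the literal 'pz1', then one or more of a non-whitespace character (lazy) (non-capturing group).
Since nothing is captured, `findall` lists the 3 matched substrings directly.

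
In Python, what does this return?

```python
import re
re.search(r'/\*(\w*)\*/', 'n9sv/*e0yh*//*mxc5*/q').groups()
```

('e0yh',)

`re.search` scans for the first position where the pattern succeeds.
The match spans [4:12] → '/*e0yh*/'.
Captured: group 1 = 'e0yh'.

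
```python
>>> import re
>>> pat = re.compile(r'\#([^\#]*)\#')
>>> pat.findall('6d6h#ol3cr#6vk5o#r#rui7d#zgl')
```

Matches: at [4:11] match '#ol3cr#', group 1 = 'ol3cr'; at [16:19] match '#r#', group 1 = 'r'.
With a single group, `findall` returns only what that group captured — 2 items.

['ol3cr', 'r']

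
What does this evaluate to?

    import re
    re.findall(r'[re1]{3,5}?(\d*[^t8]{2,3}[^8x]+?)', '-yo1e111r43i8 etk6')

['11r43i']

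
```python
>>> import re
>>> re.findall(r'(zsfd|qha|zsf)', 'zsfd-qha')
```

['zsfd', 'qha']

Branches in `(...|...)` are attempted left-to-right; the first branch that allows the whole pattern to succeed is taken.
Scanning left to right: at [0:4] match 'zsfd', group 1 = 'zsfd'; at [5:8] match 'qha', group 1 = 'qha'.
One capturing group, so `findall` returns just the captured substring from each match — 2 in all.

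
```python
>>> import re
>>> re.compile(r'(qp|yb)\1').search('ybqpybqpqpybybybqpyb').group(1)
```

`\1` has to match the exact text group 1 already captured.
`re.search` scans for the first position where the pattern succeeds.
The match spans [6:10] → 'qpqp'.
Captured: group 1 = 'qp'.

'qp'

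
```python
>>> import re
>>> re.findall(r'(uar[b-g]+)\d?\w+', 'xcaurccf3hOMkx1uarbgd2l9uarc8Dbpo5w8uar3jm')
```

Pattern: the literal 'ua', then the literal 'r', then one or more of a character in [b-g] (captured); then optionally a digit, then one or more of a word character.
Walking the string: at [15:42] match 'uarbgd2l9uarc8Dbpo5w8uar3jm', group 1 = 'uarbgd'.
Because there's exactly one group, `findall` drops the full match and keeps group 1 from the one hit.

['uarbgd']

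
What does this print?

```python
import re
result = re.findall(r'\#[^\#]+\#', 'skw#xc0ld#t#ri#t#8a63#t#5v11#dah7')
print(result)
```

Since nothing is captured, `findall` lists the 4 matched substrings directly.

['#xc0ld#', '#ri#', '#8a63#', '#5v11#']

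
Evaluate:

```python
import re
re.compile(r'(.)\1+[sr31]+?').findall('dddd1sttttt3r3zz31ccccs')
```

A backreference is literal: `\1` must see the identical characters the first group matched.
`findall` collects group 1 from each match (4 total).

['d', 't', 'z', 'c']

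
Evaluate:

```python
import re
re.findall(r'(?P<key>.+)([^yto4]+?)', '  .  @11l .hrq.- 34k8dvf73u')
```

Pattern: one or more of any character (captured as 'key'); then one or more of any character except [yto4] (lazy) (captured).
Scanning left to right: at [0:27] match '  .  @11l .hrq.- 34k8dvf73u', groups = ('  .  @11l .hrq.- 34k8dvf73', 'u').
With 2 capturing groups, `findall` returns a 2-tuple per match.

[('  .  @11l .hrq.- 34k8dvf73', 'u')]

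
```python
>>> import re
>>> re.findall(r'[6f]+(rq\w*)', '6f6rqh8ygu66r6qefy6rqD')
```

['rqh8ygu66r6qefy6rqD']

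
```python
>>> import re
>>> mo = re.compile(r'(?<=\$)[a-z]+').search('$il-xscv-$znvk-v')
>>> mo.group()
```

The lookaround is zero-width — it requires the adjacent text to match without consuming it, so the asserted text isn't part of the match.
The match spans [1:3] → 'il'.

'il'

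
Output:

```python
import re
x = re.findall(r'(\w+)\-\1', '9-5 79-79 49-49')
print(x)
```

['79', '49']

`\1` has to match the exact text group 1 already captured.
Matches: at [4:9] match '79-79', group 1 = '79'; at [10:15] match '49-49', group 1 = '49'.
`findall` collects group 1 from each match (2 total).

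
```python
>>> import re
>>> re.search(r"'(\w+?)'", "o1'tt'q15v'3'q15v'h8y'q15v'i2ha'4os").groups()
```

('tt',)

`search` walks the string left to right and returns the first match it finds.
The match spans [2:6] → "'tt'".
Captured: group 1 = 'tt'.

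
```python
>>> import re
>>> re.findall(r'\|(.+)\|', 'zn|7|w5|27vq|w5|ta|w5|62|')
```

Walking the string: at [2:25] match '|7|w5|27vq|w5|ta|w5|62|', group 1 = '7|w5|27vq|w5|ta|w5|62'.
One capturing group, so `findall` returns just the captured substring from the one match — 1 in all.

['7|w5|27vq|w5|ta|w5|62']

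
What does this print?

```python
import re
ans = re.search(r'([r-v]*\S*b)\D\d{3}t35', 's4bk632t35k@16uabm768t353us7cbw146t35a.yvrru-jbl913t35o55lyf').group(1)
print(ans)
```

s4bk632t35k@16uabm768t353us7cbw146t35a.yvrru-jb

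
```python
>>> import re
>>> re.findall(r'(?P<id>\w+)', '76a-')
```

['76a']

The pattern matches one or more of a word character (captured as 'id').
Matches: at [0:3] match '76a', group 1 = '76a'.
One capturing group, so `findall` returns just the captured substring from the one match — 1 in all.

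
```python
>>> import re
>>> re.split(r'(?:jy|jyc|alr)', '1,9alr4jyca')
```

['1,9', '4', 'ca']

Alternation isn't longest-match — the leftmost alternative that fits at this position is chosen.
Matches to split on: at [3:6] → 'alr'; at [7:9] → 'jy'.
Splitting on the pattern gives 3 pieces.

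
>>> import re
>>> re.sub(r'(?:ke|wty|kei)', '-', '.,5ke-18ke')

`sub` substitutes '-' at each match site.

'.,5--18-'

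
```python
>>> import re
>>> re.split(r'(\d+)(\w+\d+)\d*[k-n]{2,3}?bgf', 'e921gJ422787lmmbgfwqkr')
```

This matches one or more of a digit (captured); then one or more of a word character, then one or more of a digit (captured); then zero or more of a digit, then 2 to 3 of a character in [k-n] (lazy), then the literal 'bgf'.
With a capturing group present, the delimiter's captured portion is kept in the result list.

['e', '921', 'gJ422787', 'wqkr']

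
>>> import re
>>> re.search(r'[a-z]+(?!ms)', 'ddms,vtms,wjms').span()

(0, 4)

Because the assertion is negative and zero-width, positions next to the forbidden text are skipped.
The match spans [0:4] → 'ddms'.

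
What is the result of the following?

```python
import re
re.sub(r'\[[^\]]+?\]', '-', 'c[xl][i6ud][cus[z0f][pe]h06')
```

'c----h06'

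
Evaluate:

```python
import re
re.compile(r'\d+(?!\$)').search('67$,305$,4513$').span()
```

The negative lookahead/lookbehind blocks any match where the forbidden context is present.
The match spans [0:1] → '6'.

(0, 1)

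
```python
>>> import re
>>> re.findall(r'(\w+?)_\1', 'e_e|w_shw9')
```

After group 1 captures some text, `\1` only succeeds where that same text appears again.
Scanning left to right: at [0:3] match 'e_e', group 1 = 'e'.
With a single group, `findall` returns only what that group captured — 1 item.

['e']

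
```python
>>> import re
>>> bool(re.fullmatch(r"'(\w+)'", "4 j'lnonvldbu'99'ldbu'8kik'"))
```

False

`fullmatch` succeeds only if the pattern covers the string from start to end.
Here there's no way to consume every character, so the call returns None, and `bool(None)` is False.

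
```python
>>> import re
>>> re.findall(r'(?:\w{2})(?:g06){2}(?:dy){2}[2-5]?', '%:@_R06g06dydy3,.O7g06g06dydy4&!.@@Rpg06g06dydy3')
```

['O7g06g06dydy4', 'Rpg06g06dydy3']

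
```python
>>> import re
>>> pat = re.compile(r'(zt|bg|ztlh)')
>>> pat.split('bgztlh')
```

`|` is ordered: at each position the engine commits to the first alternative that works.
With a capturing group present, the delimiter's captured portion is kept in the result list.

['', 'bg', '', 'zt', 'lh']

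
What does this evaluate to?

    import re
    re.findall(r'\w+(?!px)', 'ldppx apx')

['ldppx', 'apx']

The negative lookaround is zero-width — it rules out positions where the adjacent text would match, without consuming anything.
Since nothing is captured, `findall` lists the 2 matched substrings directly.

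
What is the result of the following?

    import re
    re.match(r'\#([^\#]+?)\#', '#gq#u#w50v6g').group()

`re.match` only tries the pattern at the start of the string.
The match spans [0:4] → '#gq#'.
Captured: group 1 = 'gq'.

'#gq#'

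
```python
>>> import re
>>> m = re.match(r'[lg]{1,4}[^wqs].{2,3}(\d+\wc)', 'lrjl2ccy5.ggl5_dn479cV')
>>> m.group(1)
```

The pattern matches 1 to 4 of one of [lg], then any character except [wqs], then 2 to 3 of any character; then one or more of a digit, then a word character, then the literal 'c' (captured).
`re.match` won't scan ahead — the pattern has to work from the very first character.
The match spans [0:7] → 'lrjl2cc'.
Captured: group 1 = '2cc'.

'2cc'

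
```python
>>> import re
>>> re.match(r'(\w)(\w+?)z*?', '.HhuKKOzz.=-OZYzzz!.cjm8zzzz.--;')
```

None

`match` is anchored at position 0; if the pattern doesn't fit there, it returns None.
Here position 0 doesn't satisfy it, so the call returns None.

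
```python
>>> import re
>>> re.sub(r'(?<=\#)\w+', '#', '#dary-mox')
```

Lookahead/lookbehind check context without consuming it, so the matched span excludes the asserted characters.
Matches: at [1:5] → 'dary'.
Each match is replaced by '#'.

'##-mox'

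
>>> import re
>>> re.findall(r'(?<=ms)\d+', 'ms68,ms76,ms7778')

The positive lookaround only admits positions where the adjacent text matches; those characters stay outside the span.
Walking the string: at [2:4] → '68'; at [7:9] → '76'; at [12:16] → '7778'.
`findall` yields the raw match text (3 of them) because the pattern has no groups.

['68', '76', '7778']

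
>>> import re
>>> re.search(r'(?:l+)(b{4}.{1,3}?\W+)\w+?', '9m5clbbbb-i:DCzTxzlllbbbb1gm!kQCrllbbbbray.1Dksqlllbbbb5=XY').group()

'lbbbb-i:D'

A `+?`/`*?`/`{m,n}?` starts at its minimum and grows only as far as needed for what follows to match.
The match spans [4:13] → 'lbbbb-i:D'.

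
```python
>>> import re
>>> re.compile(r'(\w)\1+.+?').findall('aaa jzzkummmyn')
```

After group 1 captures some text, `\1` only succeeds where that same text appears again.
One capturing group, so `findall` returns just the captured substring from each match — 3 in all.

['a', 'z', 'm']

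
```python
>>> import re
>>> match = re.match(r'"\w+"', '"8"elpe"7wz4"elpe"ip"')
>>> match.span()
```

(0, 3)

`re.match` won't scan ahead — the pattern has to work from the very first character.
The match spans [0:3] → '"8"'.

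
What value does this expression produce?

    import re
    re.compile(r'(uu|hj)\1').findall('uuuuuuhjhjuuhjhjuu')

['uu', 'hj', 'hj']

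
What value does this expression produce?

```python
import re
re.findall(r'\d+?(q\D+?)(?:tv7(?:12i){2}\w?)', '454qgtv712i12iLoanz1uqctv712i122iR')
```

['qg']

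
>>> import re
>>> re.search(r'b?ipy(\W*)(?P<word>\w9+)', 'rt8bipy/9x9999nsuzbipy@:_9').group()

Pattern: optionally the literal 'b', then the literal 'ipy'; then zero or more of a non-word character (captured); then a word character, then one or more of a literal '9' (captured as 'word').
`re.search` tries every starting position until one works.
The match spans [18:26] → 'bipy@:_9'.
Captured: group 1 = '@:', group 2 = '_9'.

'bipy@:_9'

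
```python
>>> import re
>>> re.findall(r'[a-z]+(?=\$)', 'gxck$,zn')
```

['gxck']

The `(?=…)`/`(?<=…)` assertion just peeks at neighbouring text; it doesn't advance the match position.
`findall` yields the raw match text (1 of them) because the pattern has no groups.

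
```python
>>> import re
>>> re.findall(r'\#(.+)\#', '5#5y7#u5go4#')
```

['5y7#u5go4']

Because there's exactly one group, `findall` drops the full match and keeps group 1 from the one hit.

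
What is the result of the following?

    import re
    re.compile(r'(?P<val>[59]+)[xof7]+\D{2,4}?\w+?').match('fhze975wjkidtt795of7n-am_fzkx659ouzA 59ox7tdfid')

None

`match` is anchored at position 0; if the pattern doesn't fit there, it returns None.
Here position 0 doesn't satisfy it, so the call returns None.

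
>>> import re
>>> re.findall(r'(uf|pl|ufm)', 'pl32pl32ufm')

Alternation isn't longest-match — the leftmost alternative that fits at this position is chosen.
Matches: at [0:2] match 'pl', group 1 = 'pl'; at [4:6] match 'pl', group 1 = 'pl'; at [8:10] match 'uf', group 1 = 'uf'.
With a single group, `findall` returns only what that group captured — 3 items.

['pl', 'pl', 'uf']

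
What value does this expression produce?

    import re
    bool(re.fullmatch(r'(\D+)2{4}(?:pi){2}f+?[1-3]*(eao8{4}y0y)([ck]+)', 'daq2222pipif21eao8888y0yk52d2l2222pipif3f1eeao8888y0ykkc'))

False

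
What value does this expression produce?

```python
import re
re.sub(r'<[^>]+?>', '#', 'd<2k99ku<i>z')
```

Matches: at [1:11] → '<2k99ku<i>'.
Every occurrence is swapped for '#'.

'd#z'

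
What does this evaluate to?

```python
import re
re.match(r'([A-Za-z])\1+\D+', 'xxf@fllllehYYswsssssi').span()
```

(0, 21)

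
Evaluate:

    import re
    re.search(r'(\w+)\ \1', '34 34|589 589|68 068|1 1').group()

'34 34'

`\1` is not a pattern — it's the concrete string captured by group 1, re-applied verbatim.
The match spans [0:5] → '34 34'.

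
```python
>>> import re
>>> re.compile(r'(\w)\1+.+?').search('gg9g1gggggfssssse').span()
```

`\1` has to match the exact text group 1 already captured.
The match spans [0:3] → 'gg9'.

(0, 3)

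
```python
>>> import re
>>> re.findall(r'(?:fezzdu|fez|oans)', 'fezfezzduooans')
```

['fez', 'fezzdu', 'oans']

`|` is ordered: at each position the engine commits to the first alternative that works.
Scanning left to right: at [0:3] → 'fez'; at [3:9] → 'fezzdu'; at [10:14] → 'oans'.
`findall` yields the raw match text (3 of them) because the pattern has no groups.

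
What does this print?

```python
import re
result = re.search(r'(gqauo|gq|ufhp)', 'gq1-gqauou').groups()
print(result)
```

('gq',)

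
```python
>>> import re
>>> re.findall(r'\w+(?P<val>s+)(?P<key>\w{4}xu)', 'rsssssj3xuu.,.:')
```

This matches one or more of a word character; then one or more of a literal 's' (captured as 'val'); then exactly 4 of a word character, then the literal 'xu' (captured as 'key').
With 2 capturing groups, `findall` returns a 2-tuple per match.

[('s', 'ssj3xu')]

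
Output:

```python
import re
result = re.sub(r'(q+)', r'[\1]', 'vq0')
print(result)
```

v[q]0

The pattern matches one or more of a literal 'q' (captured).
Matches: at [1:2] → 'q'.
`\1` in the replacement pulls in group 1's text for each match.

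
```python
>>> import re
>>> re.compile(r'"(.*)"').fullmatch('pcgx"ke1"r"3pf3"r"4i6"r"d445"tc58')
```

None

`re.fullmatch` requires the pattern to consume the entire string.
Here there's no way to consume every character, so the call returns None.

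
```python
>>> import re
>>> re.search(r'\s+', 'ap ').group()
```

Pattern: one or more of whitespace.
`search` walks the string left to right and returns the first match it finds.
The match spans [2:3] → ' '.

' '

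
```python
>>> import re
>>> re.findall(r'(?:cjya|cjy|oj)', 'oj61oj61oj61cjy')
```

Scanning left to right: at [0:2] → 'oj'; at [4:6] → 'oj'; at [8:10] → 'oj'; at [12:15] → 'cjy'.
Since nothing is captured, `findall` lists the 4 matched substrings directly.

['oj', 'oj', 'oj', 'cjy']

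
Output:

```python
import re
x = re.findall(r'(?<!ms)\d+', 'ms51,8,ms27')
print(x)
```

['1', '8', '7']

The negative lookahead/lookbehind blocks any match where the forbidden context is present.
Since nothing is captured, `findall` lists the 3 matched substrings directly.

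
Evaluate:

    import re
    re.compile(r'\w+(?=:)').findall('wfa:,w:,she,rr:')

The `(?=…)`/`(?<=…)` assertion just peeks at neighbouring text; it doesn't advance the match position.
Since nothing is captured, `findall` lists the 3 matched substrings directly.

['wfa', 'w', 'rr']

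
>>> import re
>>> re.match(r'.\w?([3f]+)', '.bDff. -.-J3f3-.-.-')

This matches any character, then optionally a word character; then one or more of one of [3f] (captured).
`re.match` won't scan ahead — the pattern has to work from the very first character.
Here the string doesn't start with a match, so the call returns None.

None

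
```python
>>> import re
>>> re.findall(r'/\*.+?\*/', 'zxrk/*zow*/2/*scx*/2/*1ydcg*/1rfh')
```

['/*zow*/', '/*scx*/', '/*1ydcg*/']

Matches: at [4:11] → '/*zow*/'; at [12:19] → '/*scx*/'; at [20:29] → '/*1ydcg*/'.
No capturing groups, so `findall` returns the 3 full match strings.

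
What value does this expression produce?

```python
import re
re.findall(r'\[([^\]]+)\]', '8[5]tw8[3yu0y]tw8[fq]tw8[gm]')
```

Scanning left to right: at [1:4] match '[5]', group 1 = '5'; at [7:14] match '[3yu0y]', group 1 = '3yu0y'; at [17:21] match '[fq]', group 1 = 'fq'; at [24:28] match '[gm]', group 1 = 'gm'.
One capturing group, so `findall` returns just the captured substring from each match — 4 in all.

['5', '3yu0y', 'fq', 'gm']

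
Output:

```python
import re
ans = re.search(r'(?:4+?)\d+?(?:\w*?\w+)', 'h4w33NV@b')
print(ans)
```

None

Pattern: one or more of a literal '4' (lazy) (non-capturing group); then one or more of a digit (lazy); then zero or more of a word character (lazy), then one or more of a word character (non-capturing group).
Unlike `match`, `search` isn't anchored — it looks for the pattern anywhere in the string.
Here the pattern never matches, so the call returns None.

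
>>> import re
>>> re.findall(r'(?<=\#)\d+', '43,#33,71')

The lookaround is zero-width — it requires the adjacent text to match without consuming it, so the asserted text isn't part of the match.
Since nothing is captured, `findall` lists the 1 matched substring directly.

['33']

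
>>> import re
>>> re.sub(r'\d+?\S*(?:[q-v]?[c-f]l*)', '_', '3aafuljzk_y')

'_uljzk_y'

Pattern: one or more of a digit (lazy), then zero or more of a non-whitespace character; then optionally a character in [q-v], then a character in [c-f], then zero or more of the literal 'l' (non-capturing group).
Matches: at [0:4] → '3aaf'.
Each match is replaced by '_'.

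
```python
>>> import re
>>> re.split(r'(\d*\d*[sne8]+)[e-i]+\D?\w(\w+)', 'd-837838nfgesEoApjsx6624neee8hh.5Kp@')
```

['d-', '837838n', 'oApjsx6624neee8hh', '.5Kp@']

Because the pattern has a capturing group, `split` also inserts each captured text between the pieces.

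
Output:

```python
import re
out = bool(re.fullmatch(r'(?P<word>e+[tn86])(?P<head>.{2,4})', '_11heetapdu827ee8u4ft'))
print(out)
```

False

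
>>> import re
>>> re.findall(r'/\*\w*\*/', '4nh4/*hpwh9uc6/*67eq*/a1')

With no groups in the pattern, `findall` gives back each whole match — 1 here.

['/*67eq*/']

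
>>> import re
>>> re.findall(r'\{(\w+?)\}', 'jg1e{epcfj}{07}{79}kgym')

Walking the string: at [4:11] match '{epcfj}', group 1 = 'epcfj'; at [11:15] match '{07}', group 1 = '07'; at [15:19] match '{79}', group 1 = '79'.
`findall` collects group 1 from each match (3 total).

['epcfj', '07', '79']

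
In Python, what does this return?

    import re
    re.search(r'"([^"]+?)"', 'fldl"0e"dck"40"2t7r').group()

'"0e"'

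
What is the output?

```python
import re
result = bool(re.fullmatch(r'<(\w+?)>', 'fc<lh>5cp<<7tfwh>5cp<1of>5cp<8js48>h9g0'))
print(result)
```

`fullmatch` succeeds only if the pattern covers the string from start to end.
Here the string isn't matched end-to-end, so the call returns None, and `bool(None)` is False.

False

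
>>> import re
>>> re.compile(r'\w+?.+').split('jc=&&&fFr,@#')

['', '']

The pattern matches one or more of a word character (lazy); then one or more of any character.
Matches to split on: at [0:12] → 'jc=&&&fFr,@#'.
`split` removes every match and returns the 2 fragments in between.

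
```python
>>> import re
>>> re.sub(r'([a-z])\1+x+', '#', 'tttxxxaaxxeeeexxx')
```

`\1` has to match the exact text group 1 already captured.
Matches: at [0:6] → 'tttxxx'; at [6:10] → 'aaxx'; at [10:17] → 'eeeexxx'.
Each match is replaced by '#'.

'###'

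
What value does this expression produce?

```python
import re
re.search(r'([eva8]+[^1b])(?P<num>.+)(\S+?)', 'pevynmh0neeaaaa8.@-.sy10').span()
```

The match spans [1:24] → 'evynmh0neeaaaa8.@-.sy10'.

(1, 24)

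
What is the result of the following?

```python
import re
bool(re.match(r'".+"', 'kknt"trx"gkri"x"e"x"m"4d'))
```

`re.match` only tries the pattern at the start of the string.
Here the string doesn't start with a match, so the call returns None, and `bool(None)` is False.

False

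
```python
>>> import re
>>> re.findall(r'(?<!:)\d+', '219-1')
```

['219', '1']

The negative lookahead/lookbehind blocks any match where the forbidden context is present.
Since nothing is captured, `findall` lists the 2 matched substrings directly.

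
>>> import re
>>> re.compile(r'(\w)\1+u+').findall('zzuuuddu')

`\1` is not a pattern — it's the concrete string captured by group 1, re-applied verbatim.
Matches: at [0:5] match 'zzuuu', group 1 = 'z'; at [5:8] match 'ddu', group 1 = 'd'.
One capturing group, so `findall` returns just the captured substring from each match — 2 in all.

['z', 'd']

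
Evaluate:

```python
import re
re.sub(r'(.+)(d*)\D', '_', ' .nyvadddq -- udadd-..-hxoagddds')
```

'_'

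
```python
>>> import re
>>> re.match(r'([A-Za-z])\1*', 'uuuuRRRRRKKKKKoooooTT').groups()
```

`\1` is not a pattern — it's the concrete string captured by group 1, re-applied verbatim.
`re.match` won't scan ahead — the pattern has to work from the very first character.
The match spans [0:4] → 'uuuu'.
Captured: group 1 = 'u'.

('u',)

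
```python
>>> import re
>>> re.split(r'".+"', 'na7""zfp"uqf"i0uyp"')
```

Each match becomes a cut point; 2 segments remain.

['na7', '']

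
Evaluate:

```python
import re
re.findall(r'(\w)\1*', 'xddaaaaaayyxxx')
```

['x', 'd', 'a', 'y', 'x']

The backreference `\1` re-matches whatever the first group consumed, character for character.
Walking the string: at [0:1] match 'x', group 1 = 'x'; at [1:3] match 'dd', group 1 = 'd'; at [3:9] match 'aaaaaa', group 1 = 'a'; at [9:11] match 'yy', group 1 = 'y'; at [11:14] match 'xxx', group 1 = 'x'.
`findall` collects group 1 from each match (5 total).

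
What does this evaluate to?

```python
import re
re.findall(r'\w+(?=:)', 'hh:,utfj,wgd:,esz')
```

['hh', 'wgd']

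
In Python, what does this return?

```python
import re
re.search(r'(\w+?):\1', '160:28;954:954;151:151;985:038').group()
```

'954:954'

A backreference is literal: `\1` must see the identical characters the first group matched.
`re.search` tries every starting position until one works.
The match spans [7:14] → '954:954'.
Captured: group 1 = '954'.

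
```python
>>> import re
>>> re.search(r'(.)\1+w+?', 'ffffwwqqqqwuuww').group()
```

'ffffw'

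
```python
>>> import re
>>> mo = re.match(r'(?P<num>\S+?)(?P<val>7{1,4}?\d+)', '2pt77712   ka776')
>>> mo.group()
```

`match` is anchored at position 0; if the pattern doesn't fit there, it returns None.
The match spans [0:8] → '2pt77712'.

'2pt77712'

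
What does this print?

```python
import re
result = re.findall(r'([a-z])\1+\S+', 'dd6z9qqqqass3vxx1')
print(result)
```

['d']

`\1` has to match the exact text group 1 already captured.
Matches: at [0:17] match 'dd6z9qqqqass3vxx1', group 1 = 'd'.
One capturing group, so `findall` returns just the captured substring from the one match — 1 in all.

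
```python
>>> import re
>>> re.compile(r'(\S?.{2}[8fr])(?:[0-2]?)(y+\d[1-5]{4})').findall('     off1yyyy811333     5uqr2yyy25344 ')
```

Multiple groups make `findall` return tuples — one 2-tuple for each match.

[('off', 'yyyy81133'), ('5uqr', 'yyy25344')]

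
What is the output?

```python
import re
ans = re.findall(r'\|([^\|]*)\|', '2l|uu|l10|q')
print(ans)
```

['uu']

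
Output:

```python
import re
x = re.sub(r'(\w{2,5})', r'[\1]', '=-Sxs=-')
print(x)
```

=-[Sxs]=-

`\1` in the replacement pulls in group 1's text for each match.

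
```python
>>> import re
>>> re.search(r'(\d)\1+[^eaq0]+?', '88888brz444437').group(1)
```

The match spans [0:6] → '88888b'.
Captured: group 1 = '8'.

'8'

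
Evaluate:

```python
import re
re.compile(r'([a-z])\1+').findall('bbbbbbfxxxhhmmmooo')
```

`\1` is not a pattern — it's the concrete string captured by group 1, re-applied verbatim.
Walking the string: at [0:6] match 'bbbbbb', group 1 = 'b'; at [7:10] match 'xxx', group 1 = 'x'; at [10:12] match 'hh', group 1 = 'h'; at [12:15] match 'mmm', group 1 = 'm'; at [15:18] match 'ooo', group 1 = 'o'.
One capturing group, so `findall` returns just the captured substring from each match — 5 in all.

['b', 'x', 'h', 'm', 'o']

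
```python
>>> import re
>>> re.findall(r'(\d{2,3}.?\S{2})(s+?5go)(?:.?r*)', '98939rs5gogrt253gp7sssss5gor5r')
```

[('98939r', 's5go'), ('253gp7', 'sssss5go')]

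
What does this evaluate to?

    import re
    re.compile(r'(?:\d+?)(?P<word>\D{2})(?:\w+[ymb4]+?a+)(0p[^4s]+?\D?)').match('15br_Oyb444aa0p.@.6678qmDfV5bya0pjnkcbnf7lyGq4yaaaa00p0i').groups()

('br', '0p.@')

This matches one or more of a digit (lazy) (non-capturing group); then exactly 2 of a non-digit (captured as 'word'); then one or more of a word character, then one or more of one of [ymb4] (lazy), then one or more of a literal 'a' (non-capturing group); then the literal '0p', then one or more of any character except [4s] (lazy), then optionally a non-digit (captured).
With the lazy modifier that quantifier settles for the fewest repetitions that let the rest of the pattern succeed (the atoms after it are unaffected and can still be greedy).
`match` is anchored at position 0; if the pattern doesn't fit there, it returns None.
The match spans [0:17] → '15br_Oyb444aa0p.@'.
Captured: group 1 = 'br', group 2 = '0p.@'.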